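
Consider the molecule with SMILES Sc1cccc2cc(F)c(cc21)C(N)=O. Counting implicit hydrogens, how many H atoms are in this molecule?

8

Walk through each heavy atom and fill implicit hydrogens from standard valence (C 4, N 3, O 2, S 2, halogen 1); for lowercase aromatic atoms, an aromatic c carries 1 H when it has two neighbours and 0 H with three, and aromatic n carries 0 H:
  atom 1: S, bond orders sum to 1 (valence 2) → 1 H
  atom 2: aromatic c, 3 neighbours → 0 H
  atom 3: aromatic c, 2 neighbours → 1 H
  atom 4: aromatic c, 2 neighbours → 1 H
  atom 5: aromatic c, 2 neighbours → 1 H
  atom 6: aromatic c, 3 neighbours → 0 H
  atom 7: aromatic c, 2 neighbours → 1 H
  atom 8: aromatic c, 3 neighbours → 0 H
  atom 9: F (halogen, monovalent) → 0 H
  atom 10: aromatic c, 3 neighbours → 0 H
  atom 11: aromatic c, 2 neighbours → 1 H
  atom 12: aromatic c, 3 neighbours → 0 H
  atom 13: C, bond orders sum to 4 (valence 4) → 0 H
  atom 14: N, bond orders sum to 1 (valence 3) → 2 H
  atom 15: O, bond orders sum to 2 (valence 2) → 0 H
Total hydrogens: 8.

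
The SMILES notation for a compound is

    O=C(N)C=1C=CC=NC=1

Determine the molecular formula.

C6H6N2O

Walk through each heavy atom and fill implicit hydrogens from standard valence (C 4, N 3, O 2, S 2, halogen 1):
  atom 1: O, bond orders sum to 2 (valence 2) → 0 H
  atom 2: C, bond orders sum to 4 (valence 4) → 0 H
  atom 3: N, bond orders sum to 1 (valence 3) → 2 H
  atom 4: C, bond orders sum to 4 (valence 4) → 0 H
  atom 5: C, bond orders sum to 3 (valence 4) → 1 H
  atom 6: C, bond orders sum to 3 (valence 4) → 1 H
  atom 7: C, bond orders sum to 3 (valence 4) → 1 H
  atom 8: N, bond orders sum to 3 (valence 3) → 0 H
  atom 9: C, bond orders sum to 3 (valence 4) → 1 H
Totals → C:6, H:6, N:2, O:1.
In Hill order: C6H6N2O.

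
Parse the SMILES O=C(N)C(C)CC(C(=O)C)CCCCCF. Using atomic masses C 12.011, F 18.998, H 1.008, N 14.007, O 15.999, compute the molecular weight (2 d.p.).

231.31 g/mol

First, the molecular formula is C12H22FNO2 (counting implicit H from valence).
  C: 12 × 12.011 = 144.132
  F: 1 × 18.998 = 18.998
  H: 22 × 1.008 = 22.176
  N: 1 × 14.007 = 14.007
  O: 2 × 15.999 = 31.998
Sum: 12×12.011 + 1×18.998 + 22×1.008 + 1×14.007 + 2×15.999 = 231.311 → 231.31 g/mol.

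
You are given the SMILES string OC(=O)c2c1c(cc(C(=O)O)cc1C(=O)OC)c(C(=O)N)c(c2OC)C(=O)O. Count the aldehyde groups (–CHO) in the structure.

0

Scan the SMILES for the aldehyde motif — none present.
Groups that are present: 1 amide, 3 carboxylic acid, 1 ester, 1 ether.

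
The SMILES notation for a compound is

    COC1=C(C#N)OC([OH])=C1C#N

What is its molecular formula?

Walk through each heavy atom and fill implicit hydrogens from standard valence (C 4, N 3, O 2, S 2, halogen 1):
  atom 1: C, bond orders sum to 1 (valence 4) → 3 H
  atom 2: O, bond orders sum to 2 (valence 2) → 0 H
  atom 3: C, bond orders sum to 4 (valence 4) → 0 H
  atom 4: C, bond orders sum to 4 (valence 4) → 0 H
  atom 5: C, bond orders sum to 4 (valence 4) → 0 H
  atom 6: N, bond orders sum to 3 (valence 3) → 0 H
  atom 7: O, bond orders sum to 2 (valence 2) → 0 H
  atom 8: C, bond orders sum to 4 (valence 4) → 0 H
  atom 9: O with explicit H count 1
  atom 10: C, bond orders sum to 4 (valence 4) → 0 H
  atom 11: C, bond orders sum to 4 (valence 4) → 0 H
  atom 12: N, bond orders sum to 3 (valence 3) → 0 H
Totals → C:7, H:4, N:2, O:3.

C7H4N2O3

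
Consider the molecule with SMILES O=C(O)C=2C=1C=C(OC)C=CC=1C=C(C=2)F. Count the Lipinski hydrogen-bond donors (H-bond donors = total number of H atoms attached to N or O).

1

Donors: find every N or O and count the H atoms it carries.
  atom 1 (O): bond orders sum to 2 → 0 H
  atom 3 (O): bond orders sum to 1 → 1 H
  atom 8 (O): bond orders sum to 2 → 0 H
Lipinski HBD = 1.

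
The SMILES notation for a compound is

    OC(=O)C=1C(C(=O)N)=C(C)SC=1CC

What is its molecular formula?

C9H11NO3S

Walk through each heavy atom and fill implicit hydrogens from standard valence (C 4, N 3, O 2, S 2, halogen 1):
  atom 1: O, bond orders sum to 1 (valence 2) → 1 H
  atom 2: C, bond orders sum to 4 (valence 4) → 0 H
  atom 3: O, bond orders sum to 2 (valence 2) → 0 H
  atom 4: C, bond orders sum to 4 (valence 4) → 0 H
  atom 5: C, bond orders sum to 4 (valence 4) → 0 H
  atom 6: C, bond orders sum to 4 (valence 4) → 0 H
  atom 7: O, bond orders sum to 2 (valence 2) → 0 H
  atom 8: N, bond orders sum to 1 (valence 3) → 2 H
  atom 9: C, bond orders sum to 4 (valence 4) → 0 H
  atom 10: C, bond orders sum to 1 (valence 4) → 3 H
  atom 11: S, bond orders sum to 2 (valence 2) → 0 H
  atom 12: C, bond orders sum to 4 (valence 4) → 0 H
  atom 13: C, bond orders sum to 2 (valence 4) → 2 H
  atom 14: C, bond orders sum to 1 (valence 4) → 3 H
Totals → C:9, H:11, N:1, O:3, S:1.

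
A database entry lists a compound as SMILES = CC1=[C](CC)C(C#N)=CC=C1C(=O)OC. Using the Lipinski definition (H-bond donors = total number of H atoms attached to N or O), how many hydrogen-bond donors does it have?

Donors: find every N or O and count the H atoms it carries.
  atom 8 (N): bond orders sum to 3 → 0 H
  atom 13 (O): bond orders sum to 2 → 0 H
  atom 14 (O): bond orders sum to 2 → 0 H
Lipinski HBD = 0.

0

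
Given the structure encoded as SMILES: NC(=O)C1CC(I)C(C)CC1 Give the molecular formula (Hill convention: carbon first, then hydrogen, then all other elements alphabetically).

C8H14INO

Walk through each heavy atom and fill implicit hydrogens from standard valence (C 4, N 3, O 2, S 2, halogen 1):
  atom 1: N, bond orders sum to 1 (valence 3) → 2 H
  atom 2: C, bond orders sum to 4 (valence 4) → 0 H
  atom 3: O, bond orders sum to 2 (valence 2) → 0 H
  atom 4: C, bond orders sum to 3 (valence 4) → 1 H
  atom 5: C, bond orders sum to 2 (valence 4) → 2 H
  atom 6: C, bond orders sum to 3 (valence 4) → 1 H
  atom 7: I (halogen, monovalent) → 0 H
  atom 8: C, bond orders sum to 3 (valence 4) → 1 H
  atom 9: C, bond orders sum to 1 (valence 4) → 3 H
  atom 10: C, bond orders sum to 2 (valence 4) → 2 H
  atom 11: C, bond orders sum to 2 (valence 4) → 2 H
Totals → C:8, H:14, I:1, N:1, O:1.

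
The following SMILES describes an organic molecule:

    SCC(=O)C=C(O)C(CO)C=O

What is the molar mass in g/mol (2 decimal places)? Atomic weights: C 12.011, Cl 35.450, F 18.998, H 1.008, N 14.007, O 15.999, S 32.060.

190.21 g/mol

First, the molecular formula is C7H10O4S (counting implicit H from valence).
  C: 7 × 12.011 = 84.077
  H: 10 × 1.008 = 10.080
  O: 4 × 15.999 = 63.996
  S: 1 × 32.060 = 32.060
Sum: 7×12.011 + 10×1.008 + 4×15.999 + 1×32.060 = 190.213 → 190.21 g/mol.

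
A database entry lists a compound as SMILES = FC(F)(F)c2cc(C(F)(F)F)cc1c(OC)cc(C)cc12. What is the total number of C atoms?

Count every carbon token in the SMILES (each C, including those in ring-closure positions and inside branches).
Carbon count: 14.

14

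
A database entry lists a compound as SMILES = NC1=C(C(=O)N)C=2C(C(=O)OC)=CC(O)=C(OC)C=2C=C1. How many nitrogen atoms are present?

2

Scan the SMILES for N atoms (remember two-letter symbols like Cl and Br are single atoms).
Nitrogen count: 2.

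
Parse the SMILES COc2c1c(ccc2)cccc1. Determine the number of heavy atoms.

Every atom symbol written in the SMILES (organic subset) is one heavy atom; implicit H are not written.
Heavy atoms by element → C:11, O:1.
Total: 12.

12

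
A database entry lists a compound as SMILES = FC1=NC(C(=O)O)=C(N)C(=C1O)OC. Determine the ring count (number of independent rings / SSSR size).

1

In SMILES, each pair of matching ring-closure digits denotes one ring-closing bond; the number of such bonds equals the number of independent rings.
Ring-closure bonds here: 1.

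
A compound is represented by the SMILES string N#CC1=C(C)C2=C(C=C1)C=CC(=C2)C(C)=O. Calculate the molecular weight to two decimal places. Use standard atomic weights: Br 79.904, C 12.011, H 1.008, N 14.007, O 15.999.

209.25 g/mol

First, the molecular formula is C14H11NO (counting implicit H from valence).
  C: 14 × 12.011 = 168.154
  H: 11 × 1.008 = 11.088
  N: 1 × 14.007 = 14.007
  O: 1 × 15.999 = 15.999
Sum: 14×12.011 + 11×1.008 + 1×14.007 + 1×15.999 = 209.248 → 209.25 g/mol.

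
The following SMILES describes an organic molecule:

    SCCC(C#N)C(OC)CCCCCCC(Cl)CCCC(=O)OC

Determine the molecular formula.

C18H32ClNO3S

Walk through each heavy atom and fill implicit hydrogens from standard valence (C 4, N 3, O 2, S 2, halogen 1):
  atom 1: S, bond orders sum to 1 (valence 2) → 1 H
  atom 2: C, bond orders sum to 2 (valence 4) → 2 H
  atom 3: C, bond orders sum to 2 (valence 4) → 2 H
  atom 4: C, bond orders sum to 3 (valence 4) → 1 H
  atom 5: C, bond orders sum to 4 (valence 4) → 0 H
  atom 6: N, bond orders sum to 3 (valence 3) → 0 H
  atom 7: C, bond orders sum to 3 (valence 4) → 1 H
  atom 8: O, bond orders sum to 2 (valence 2) → 0 H
  atom 9: C, bond orders sum to 1 (valence 4) → 3 H
  atom 10: C, bond orders sum to 2 (valence 4) → 2 H
  atom 11: C, bond orders sum to 2 (valence 4) → 2 H
  atom 12: C, bond orders sum to 2 (valence 4) → 2 H
  atom 13: C, bond orders sum to 2 (valence 4) → 2 H
  atom 14: C, bond orders sum to 2 (valence 4) → 2 H
  atom 15: C, bond orders sum to 2 (valence 4) → 2 H
  atom 16: C, bond orders sum to 3 (valence 4) → 1 H
  atom 17: Cl (halogen, monovalent) → 0 H
  atom 18: C, bond orders sum to 2 (valence 4) → 2 H
  atom 19: C, bond orders sum to 2 (valence 4) → 2 H
  atom 20: C, bond orders sum to 2 (valence 4) → 2 H
  atom 21: C, bond orders sum to 4 (valence 4) → 0 H
  atom 22: O, bond orders sum to 2 (valence 2) → 0 H
  atom 23: O, bond orders sum to 2 (valence 2) → 0 H
  atom 24: C, bond orders sum to 1 (valence 4) → 3 H
Totals → C:18, H:32, Cl:1, N:1, O:3, S:1.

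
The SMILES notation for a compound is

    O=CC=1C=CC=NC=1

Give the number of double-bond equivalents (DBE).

Degree of unsaturation = (number of rings) + (number of π bonds).
Ring closures in the SMILES: 1.
π bonds: 4 double bonds (each 1 DoU) → 4 DoU from unsaturation.
Total DoU = 1 + 4 = 5.

5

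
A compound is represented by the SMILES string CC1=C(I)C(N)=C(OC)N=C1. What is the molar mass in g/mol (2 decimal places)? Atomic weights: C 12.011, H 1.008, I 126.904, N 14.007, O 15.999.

264.07 g/mol

First, the molecular formula is C7H9IN2O (counting implicit H from valence).
  C: 7 × 12.011 = 84.077
  H: 9 × 1.008 = 9.072
  I: 1 × 126.904 = 126.904
  N: 2 × 14.007 = 28.014
  O: 1 × 15.999 = 15.999
Sum: 7×12.011 + 9×1.008 + 1×126.904 + 2×14.007 + 1×15.999 = 264.066 → 264.07 g/mol.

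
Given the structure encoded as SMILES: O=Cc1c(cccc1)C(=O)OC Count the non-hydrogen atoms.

Every atom symbol written in the SMILES (organic subset) is one heavy atom; implicit H are not written.
Heavy atoms by element → C:9, O:3.
Total: 12.

12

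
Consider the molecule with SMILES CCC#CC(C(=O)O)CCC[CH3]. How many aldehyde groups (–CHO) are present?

0

Scan the SMILES for the aldehyde motif — none present.
Groups that are present: 1 alkyne, 1 carboxylic acid.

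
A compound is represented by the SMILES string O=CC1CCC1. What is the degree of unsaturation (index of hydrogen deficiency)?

Molecular formula: C5H8O.
DoU = (2C + 2 + N − H − X) / 2, where X is the halogen count and O/S are ignored.
    = (2·5 + 2 + 0 − 8 − 0) / 2 = 4 / 2 = 2.

2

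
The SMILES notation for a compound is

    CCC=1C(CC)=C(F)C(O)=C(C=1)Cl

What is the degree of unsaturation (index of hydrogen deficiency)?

Molecular formula: C10H12ClFO.
DoU = (2C + 2 + N − H − X) / 2, where X is the halogen count and O/S are ignored.
    = (2·10 + 2 + 0 − 12 − 2) / 2 = 8 / 2 = 4.

4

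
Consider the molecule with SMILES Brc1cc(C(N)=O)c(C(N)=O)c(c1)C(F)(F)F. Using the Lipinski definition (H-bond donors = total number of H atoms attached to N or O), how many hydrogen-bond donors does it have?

Donors: find every N or O and count the H atoms it carries.
  atom 6 (N): bond orders sum to 1 → 2 H
  atom 7 (O): bond orders sum to 2 → 0 H
  atom 10 (N): bond orders sum to 1 → 2 H
  atom 11 (O): bond orders sum to 2 → 0 H
Lipinski HBD = 4.

4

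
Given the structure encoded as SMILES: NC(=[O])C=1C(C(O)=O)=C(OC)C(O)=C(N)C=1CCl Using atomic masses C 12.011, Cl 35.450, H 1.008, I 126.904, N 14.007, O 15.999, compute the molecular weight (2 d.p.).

First, the molecular formula is C10H11ClN2O5 (counting implicit H from valence).
  C: 10 × 12.011 = 120.110
  Cl: 1 × 35.450 = 35.450
  H: 11 × 1.008 = 11.088
  N: 2 × 14.007 = 28.014
  O: 5 × 15.999 = 79.995
Sum: 10×12.011 + 1×35.450 + 11×1.008 + 2×14.007 + 5×15.999 = 274.657 → 274.66 g/mol.

274.66 g/mol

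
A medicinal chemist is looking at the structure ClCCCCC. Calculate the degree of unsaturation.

Degree of unsaturation = (number of rings) + (number of π bonds).
Ring closures in the SMILES: 0.
π bonds: none → 0 DoU from unsaturation.
Total DoU = 0 + 0 = 0.

0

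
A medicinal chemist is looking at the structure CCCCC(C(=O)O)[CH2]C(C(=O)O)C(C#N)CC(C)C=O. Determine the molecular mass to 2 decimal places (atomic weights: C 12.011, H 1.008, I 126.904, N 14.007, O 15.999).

297.35 g/mol

First, the molecular formula is C15H23NO5 (counting implicit H from valence).
  C: 15 × 12.011 = 180.165
  H: 23 × 1.008 = 23.184
  N: 1 × 14.007 = 14.007
  O: 5 × 15.999 = 79.995
Sum: 15×12.011 + 23×1.008 + 1×14.007 + 5×15.999 = 297.351 → 297.35 g/mol.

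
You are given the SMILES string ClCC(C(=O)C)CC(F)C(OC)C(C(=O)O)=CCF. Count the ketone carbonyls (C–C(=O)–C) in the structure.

1

The ketone motif appears at heavy-atom position 4 in the SMILES.
Other groups present: 1 alkene, 1 carboxylic acid, 1 ether.
Ketone count: 1.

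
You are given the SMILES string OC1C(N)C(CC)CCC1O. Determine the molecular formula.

C8H17NO2

Walk through each heavy atom and fill implicit hydrogens from standard valence (C 4, N 3, O 2, S 2, halogen 1):
  atom 1: O, bond orders sum to 1 (valence 2) → 1 H
  atom 2: C, bond orders sum to 3 (valence 4) → 1 H
  atom 3: C, bond orders sum to 3 (valence 4) → 1 H
  atom 4: N, bond orders sum to 1 (valence 3) → 2 H
  atom 5: C, bond orders sum to 3 (valence 4) → 1 H
  atom 6: C, bond orders sum to 2 (valence 4) → 2 H
  atom 7: C, bond orders sum to 1 (valence 4) → 3 H
  atom 8: C, bond orders sum to 2 (valence 4) → 2 H
  atom 9: C, bond orders sum to 2 (valence 4) → 2 H
  atom 10: C, bond orders sum to 3 (valence 4) → 1 H
  atom 11: O, bond orders sum to 1 (valence 2) → 1 H
Totals → C:8, H:17, N:1, O:2.
In Hill order: C8H17NO2.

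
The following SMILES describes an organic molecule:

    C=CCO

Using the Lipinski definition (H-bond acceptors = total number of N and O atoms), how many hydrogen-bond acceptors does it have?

1

N atoms: 0; O atoms: 1.
Lipinski HBA = 0 + 1 = 1.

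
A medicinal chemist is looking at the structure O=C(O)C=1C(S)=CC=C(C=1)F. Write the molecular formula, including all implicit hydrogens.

Walk through each heavy atom and fill implicit hydrogens from standard valence (C 4, N 3, O 2, S 2, halogen 1):
  atom 1: O, bond orders sum to 2 (valence 2) → 0 H
  atom 2: C, bond orders sum to 4 (valence 4) → 0 H
  atom 3: O, bond orders sum to 1 (valence 2) → 1 H
  atom 4: C, bond orders sum to 4 (valence 4) → 0 H
  atom 5: C, bond orders sum to 4 (valence 4) → 0 H
  atom 6: S, bond orders sum to 1 (valence 2) → 1 H
  atom 7: C, bond orders sum to 3 (valence 4) → 1 H
  atom 8: C, bond orders sum to 3 (valence 4) → 1 H
  atom 9: C, bond orders sum to 4 (valence 4) → 0 H
  atom 10: C, bond orders sum to 3 (valence 4) → 1 H
  atom 11: F (halogen, monovalent) → 0 H
Totals → C:7, H:5, F:1, O:2, S:1.

C7H5FO2S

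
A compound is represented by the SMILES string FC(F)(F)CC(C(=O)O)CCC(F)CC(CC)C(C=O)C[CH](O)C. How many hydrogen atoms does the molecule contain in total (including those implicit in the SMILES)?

Walk through each heavy atom and fill implicit hydrogens from standard valence (C 4, N 3, O 2, S 2, halogen 1):
  atom 1: F (halogen, monovalent) → 0 H
  atom 2: C, bond orders sum to 4 (valence 4) → 0 H
  atom 3: F (halogen, monovalent) → 0 H
  atom 4: F (halogen, monovalent) → 0 H
  atom 5: C, bond orders sum to 2 (valence 4) → 2 H
  atom 6: C, bond orders sum to 3 (valence 4) → 1 H
  atom 7: C, bond orders sum to 4 (valence 4) → 0 H
  atom 8: O, bond orders sum to 2 (valence 2) → 0 H
  atom 9: O, bond orders sum to 1 (valence 2) → 1 H
  atom 10: C, bond orders sum to 2 (valence 4) → 2 H
  atom 11: C, bond orders sum to 2 (valence 4) → 2 H
  atom 12: C, bond orders sum to 3 (valence 4) → 1 H
  atom 13: F (halogen, monovalent) → 0 H
  atom 14: C, bond orders sum to 2 (valence 4) → 2 H
  atom 15: C, bond orders sum to 3 (valence 4) → 1 H
  atom 16: C, bond orders sum to 2 (valence 4) → 2 H
  atom 17: C, bond orders sum to 1 (valence 4) → 3 H
  atom 18: C, bond orders sum to 3 (valence 4) → 1 H
  atom 19: C, bond orders sum to 3 (valence 4) → 1 H
  atom 20: O, bond orders sum to 2 (valence 2) → 0 H
  atom 21: C, bond orders sum to 2 (valence 4) → 2 H
  atom 22: C with explicit H count 1
  atom 23: O, bond orders sum to 1 (valence 2) → 1 H
  atom 24: C, bond orders sum to 1 (valence 4) → 3 H
Total hydrogens: 26.

26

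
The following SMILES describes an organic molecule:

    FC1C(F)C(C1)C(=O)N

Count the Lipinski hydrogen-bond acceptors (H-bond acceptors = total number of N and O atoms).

2

N atoms: 1; O atoms: 1.
Lipinski HBA = 1 + 1 = 2.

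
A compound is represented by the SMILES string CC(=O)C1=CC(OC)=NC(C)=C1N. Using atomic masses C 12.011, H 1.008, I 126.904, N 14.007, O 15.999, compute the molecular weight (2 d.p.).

180.21 g/mol

First, the molecular formula is C9H12N2O2 (counting implicit H from valence).
  C: 9 × 12.011 = 108.099
  H: 12 × 1.008 = 12.096
  N: 2 × 14.007 = 28.014
  O: 2 × 15.999 = 31.998
Sum: 9×12.011 + 12×1.008 + 2×14.007 + 2×15.999 = 180.207 → 180.21 g/mol.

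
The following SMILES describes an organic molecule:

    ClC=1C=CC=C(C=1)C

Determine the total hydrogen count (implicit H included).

Walk through each heavy atom and fill implicit hydrogens from standard valence (C 4, N 3, O 2, S 2, halogen 1):
  atom 1: Cl (halogen, monovalent) → 0 H
  atom 2: C, bond orders sum to 4 (valence 4) → 0 H
  atom 3: C, bond orders sum to 3 (valence 4) → 1 H
  atom 4: C, bond orders sum to 3 (valence 4) → 1 H
  atom 5: C, bond orders sum to 3 (valence 4) → 1 H
  atom 6: C, bond orders sum to 4 (valence 4) → 0 H
  atom 7: C, bond orders sum to 3 (valence 4) → 1 H
  atom 8: C, bond orders sum to 1 (valence 4) → 3 H
Total hydrogens: 7.

7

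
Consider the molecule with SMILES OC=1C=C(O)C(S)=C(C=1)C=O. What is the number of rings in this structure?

1

In SMILES, each pair of matching ring-closure digits denotes one ring-closing bond; the number of such bonds equals the number of independent rings.
Ring-closure bonds here: 1.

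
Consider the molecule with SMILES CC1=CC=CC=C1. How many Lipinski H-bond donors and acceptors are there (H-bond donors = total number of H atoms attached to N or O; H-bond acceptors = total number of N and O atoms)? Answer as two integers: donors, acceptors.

0, 0

Donors: find every N or O and count the H atoms it carries.
  (no N or O atoms present)
Lipinski HBD = 0.
Acceptors: N atoms = 0, O atoms = 0 → HBA = 0.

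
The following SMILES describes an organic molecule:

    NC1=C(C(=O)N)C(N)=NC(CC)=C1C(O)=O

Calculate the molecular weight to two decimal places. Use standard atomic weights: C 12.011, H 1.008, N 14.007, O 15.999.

224.22 g/mol

First, the molecular formula is C9H12N4O3 (counting implicit H from valence).
  C: 9 × 12.011 = 108.099
  H: 12 × 1.008 = 12.096
  N: 4 × 14.007 = 56.028
  O: 3 × 15.999 = 47.997
Sum: 9×12.011 + 12×1.008 + 4×14.007 + 3×15.999 = 224.220 → 224.22 g/mol.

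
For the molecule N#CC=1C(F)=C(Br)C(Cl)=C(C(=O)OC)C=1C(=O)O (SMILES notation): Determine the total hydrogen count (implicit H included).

4

Walk through each heavy atom and fill implicit hydrogens from standard valence (C 4, N 3, O 2, S 2, halogen 1):
  atom 1: N, bond orders sum to 3 (valence 3) → 0 H
  atom 2: C, bond orders sum to 4 (valence 4) → 0 H
  atom 3: C, bond orders sum to 4 (valence 4) → 0 H
  atom 4: C, bond orders sum to 4 (valence 4) → 0 H
  atom 5: F (halogen, monovalent) → 0 H
  atom 6: C, bond orders sum to 4 (valence 4) → 0 H
  atom 7: Br (halogen, monovalent) → 0 H
  atom 8: C, bond orders sum to 4 (valence 4) → 0 H
  atom 9: Cl (halogen, monovalent) → 0 H
  atom 10: C, bond orders sum to 4 (valence 4) → 0 H
  atom 11: C, bond orders sum to 4 (valence 4) → 0 H
  atom 12: O, bond orders sum to 2 (valence 2) → 0 H
  atom 13: O, bond orders sum to 2 (valence 2) → 0 H
  atom 14: C, bond orders sum to 1 (valence 4) → 3 H
  atom 15: C, bond orders sum to 4 (valence 4) → 0 H
  atom 16: C, bond orders sum to 4 (valence 4) → 0 H
  atom 17: O, bond orders sum to 2 (valence 2) → 0 H
  atom 18: O, bond orders sum to 1 (valence 2) → 1 H
Total hydrogens: 4.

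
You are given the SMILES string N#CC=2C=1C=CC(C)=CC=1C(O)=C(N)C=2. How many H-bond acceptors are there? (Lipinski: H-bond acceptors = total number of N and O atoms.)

3

N atoms: 2; O atoms: 1.
Lipinski HBA = 2 + 1 = 3.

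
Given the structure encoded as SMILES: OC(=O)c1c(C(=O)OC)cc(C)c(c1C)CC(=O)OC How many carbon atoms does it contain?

14

Count every carbon token in the SMILES (each C, including those in ring-closure positions and inside branches).
Carbon count: 14.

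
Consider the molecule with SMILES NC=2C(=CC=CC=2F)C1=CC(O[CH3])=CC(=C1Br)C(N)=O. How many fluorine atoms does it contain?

Scan the SMILES for F atoms (remember two-letter symbols like Cl and Br are single atoms).
Fluorine count: 1.

1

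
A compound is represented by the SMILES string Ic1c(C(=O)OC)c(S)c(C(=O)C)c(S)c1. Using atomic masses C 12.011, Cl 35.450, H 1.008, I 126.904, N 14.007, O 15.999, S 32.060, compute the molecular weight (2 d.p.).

First, the molecular formula is C10H9IO3S2 (counting implicit H from valence).
  C: 10 × 12.011 = 120.110
  H: 9 × 1.008 = 9.072
  I: 1 × 126.904 = 126.904
  O: 3 × 15.999 = 47.997
  S: 2 × 32.060 = 64.120
Sum: 10×12.011 + 9×1.008 + 1×126.904 + 3×15.999 + 2×32.060 = 368.203 → 368.20 g/mol.

368.20 g/mol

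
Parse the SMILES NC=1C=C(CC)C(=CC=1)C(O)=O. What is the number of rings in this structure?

In SMILES, each pair of matching ring-closure digits denotes one ring-closing bond; the number of such bonds equals the number of independent rings.
Ring-closure bonds here: 1.

1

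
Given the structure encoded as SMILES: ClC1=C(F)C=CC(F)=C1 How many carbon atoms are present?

Count every carbon token in the SMILES (each C, including those in ring-closure positions and inside branches).
Carbon count: 6.

6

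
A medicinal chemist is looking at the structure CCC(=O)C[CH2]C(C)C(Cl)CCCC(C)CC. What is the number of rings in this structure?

0

In SMILES, each pair of matching ring-closure digits denotes one ring-closing bond; the number of such bonds equals the number of independent rings.
Ring-closure bonds here: 0.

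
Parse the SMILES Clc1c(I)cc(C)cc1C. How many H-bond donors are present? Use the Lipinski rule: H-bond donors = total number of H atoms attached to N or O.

0

Donors: find every N or O and count the H atoms it carries.
  (no N or O atoms present)
Lipinski HBD = 0.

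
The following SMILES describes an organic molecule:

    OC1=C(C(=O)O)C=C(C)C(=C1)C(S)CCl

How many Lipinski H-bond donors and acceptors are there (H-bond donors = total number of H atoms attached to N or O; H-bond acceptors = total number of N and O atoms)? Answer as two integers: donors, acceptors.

2, 3

Donors: find every N or O and count the H atoms it carries.
  atom 1 (O): bond orders sum to 1 → 1 H
  atom 5 (O): bond orders sum to 2 → 0 H
  atom 6 (O): bond orders sum to 1 → 1 H
Lipinski HBD = 2.
Acceptors: N atoms = 0, O atoms = 3 → HBA = 3.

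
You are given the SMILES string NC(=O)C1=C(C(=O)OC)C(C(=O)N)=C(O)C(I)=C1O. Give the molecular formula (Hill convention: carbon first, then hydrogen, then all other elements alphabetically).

Walk through each heavy atom and fill implicit hydrogens from standard valence (C 4, N 3, O 2, S 2, halogen 1):
  atom 1: N, bond orders sum to 1 (valence 3) → 2 H
  atom 2: C, bond orders sum to 4 (valence 4) → 0 H
  atom 3: O, bond orders sum to 2 (valence 2) → 0 H
  atom 4: C, bond orders sum to 4 (valence 4) → 0 H
  atom 5: C, bond orders sum to 4 (valence 4) → 0 H
  atom 6: C, bond orders sum to 4 (valence 4) → 0 H
  atom 7: O, bond orders sum to 2 (valence 2) → 0 H
  atom 8: O, bond orders sum to 2 (valence 2) → 0 H
  atom 9: C, bond orders sum to 1 (valence 4) → 3 H
  atom 10: C, bond orders sum to 4 (valence 4) → 0 H
  atom 11: C, bond orders sum to 4 (valence 4) → 0 H
  atom 12: O, bond orders sum to 2 (valence 2) → 0 H
  atom 13: N, bond orders sum to 1 (valence 3) → 2 H
  atom 14: C, bond orders sum to 4 (valence 4) → 0 H
  atom 15: O, bond orders sum to 1 (valence 2) → 1 H
  atom 16: C, bond orders sum to 4 (valence 4) → 0 H
  atom 17: I (halogen, monovalent) → 0 H
  atom 18: C, bond orders sum to 4 (valence 4) → 0 H
  atom 19: O, bond orders sum to 1 (valence 2) → 1 H
Totals → C:10, H:9, I:1, N:2, O:6.
In Hill order: C10H9IN2O6.

C10H9IN2O6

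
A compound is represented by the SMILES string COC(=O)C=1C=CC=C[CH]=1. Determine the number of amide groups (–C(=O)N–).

Scan the SMILES for the amide motif — none present.
Groups that are present: 1 ester.

0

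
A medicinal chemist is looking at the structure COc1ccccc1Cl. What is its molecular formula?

C7H7ClO

Walk through each heavy atom and fill implicit hydrogens from standard valence (C 4, N 3, O 2, S 2, halogen 1); for lowercase aromatic atoms, an aromatic c carries 1 H when it has two neighbours and 0 H with three, and aromatic n carries 0 H:
  atom 1: C, bond orders sum to 1 (valence 4) → 3 H
  atom 2: O, bond orders sum to 2 (valence 2) → 0 H
  atom 3: aromatic c, 3 neighbours → 0 H
  atom 4: aromatic c, 2 neighbours → 1 H
  atom 5: aromatic c, 2 neighbours → 1 H
  atom 6: aromatic c, 2 neighbours → 1 H
  atom 7: aromatic c, 2 neighbours → 1 H
  atom 8: aromatic c, 3 neighbours → 0 H
  atom 9: Cl (halogen, monovalent) → 0 H
Totals → C:7, H:7, Cl:1, O:1.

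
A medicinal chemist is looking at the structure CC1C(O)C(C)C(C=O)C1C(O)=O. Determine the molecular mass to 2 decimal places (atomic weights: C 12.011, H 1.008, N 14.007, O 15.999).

First, the molecular formula is C9H14O4 (counting implicit H from valence).
  C: 9 × 12.011 = 108.099
  H: 14 × 1.008 = 14.112
  O: 4 × 15.999 = 63.996
Sum: 9×12.011 + 14×1.008 + 4×15.999 = 186.207 → 186.21 g/mol.

186.21 g/mol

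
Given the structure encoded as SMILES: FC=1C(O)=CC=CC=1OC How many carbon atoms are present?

7

Count every carbon token in the SMILES (each C, including those in ring-closure positions and inside branches).
Carbon count: 7.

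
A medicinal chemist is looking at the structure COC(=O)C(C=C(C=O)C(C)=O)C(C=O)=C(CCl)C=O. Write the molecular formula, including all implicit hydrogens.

Walk through each heavy atom and fill implicit hydrogens from standard valence (C 4, N 3, O 2, S 2, halogen 1):
  atom 1: C, bond orders sum to 1 (valence 4) → 3 H
  atom 2: O, bond orders sum to 2 (valence 2) → 0 H
  atom 3: C, bond orders sum to 4 (valence 4) → 0 H
  atom 4: O, bond orders sum to 2 (valence 2) → 0 H
  atom 5: C, bond orders sum to 3 (valence 4) → 1 H
  atom 6: C, bond orders sum to 3 (valence 4) → 1 H
  atom 7: C, bond orders sum to 4 (valence 4) → 0 H
  atom 8: C, bond orders sum to 3 (valence 4) → 1 H
  atom 9: O, bond orders sum to 2 (valence 2) → 0 H
  atom 10: C, bond orders sum to 4 (valence 4) → 0 H
  atom 11: C, bond orders sum to 1 (valence 4) → 3 H
  atom 12: O, bond orders sum to 2 (valence 2) → 0 H
  atom 13: C, bond orders sum to 4 (valence 4) → 0 H
  atom 14: C, bond orders sum to 3 (valence 4) → 1 H
  atom 15: O, bond orders sum to 2 (valence 2) → 0 H
  atom 16: C, bond orders sum to 4 (valence 4) → 0 H
  atom 17: C, bond orders sum to 2 (valence 4) → 2 H
  atom 18: Cl (halogen, monovalent) → 0 H
  atom 19: C, bond orders sum to 3 (valence 4) → 1 H
  atom 20: O, bond orders sum to 2 (valence 2) → 0 H
Totals → C:13, H:13, Cl:1, O:6.

C13H13ClO6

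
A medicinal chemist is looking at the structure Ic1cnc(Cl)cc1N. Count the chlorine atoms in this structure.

1

Scan the SMILES for Cl atoms (remember two-letter symbols like Cl and Br are single atoms).
Chlorine count: 1.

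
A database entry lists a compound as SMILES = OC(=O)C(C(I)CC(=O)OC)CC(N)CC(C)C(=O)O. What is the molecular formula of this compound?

C12H20INO6

Walk through each heavy atom and fill implicit hydrogens from standard valence (C 4, N 3, O 2, S 2, halogen 1):
  atom 1: O, bond orders sum to 1 (valence 2) → 1 H
  atom 2: C, bond orders sum to 4 (valence 4) → 0 H
  atom 3: O, bond orders sum to 2 (valence 2) → 0 H
  atom 4: C, bond orders sum to 3 (valence 4) → 1 H
  atom 5: C, bond orders sum to 3 (valence 4) → 1 H
  atom 6: I (halogen, monovalent) → 0 H
  atom 7: C, bond orders sum to 2 (valence 4) → 2 H
  atom 8: C, bond orders sum to 4 (valence 4) → 0 H
  atom 9: O, bond orders sum to 2 (valence 2) → 0 H
  atom 10: O, bond orders sum to 2 (valence 2) → 0 H
  atom 11: C, bond orders sum to 1 (valence 4) → 3 H
  atom 12: C, bond orders sum to 2 (valence 4) → 2 H
  atom 13: C, bond orders sum to 3 (valence 4) → 1 H
  atom 14: N, bond orders sum to 1 (valence 3) → 2 H
  atom 15: C, bond orders sum to 2 (valence 4) → 2 H
  atom 16: C, bond orders sum to 3 (valence 4) → 1 H
  atom 17: C, bond orders sum to 1 (valence 4) → 3 H
  atom 18: C, bond orders sum to 4 (valence 4) → 0 H
  atom 19: O, bond orders sum to 2 (valence 2) → 0 H
  atom 20: O, bond orders sum to 1 (valence 2) → 1 H
Totals → C:12, H:20, I:1, N:1, O:6.
In Hill order: C12H20INO6.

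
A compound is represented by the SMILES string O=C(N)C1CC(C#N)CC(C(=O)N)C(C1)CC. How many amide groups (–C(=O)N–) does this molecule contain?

The amide motif appears at heavy-atom positions 2, 11 in the SMILES.
Other groups present: 1 nitrile.
Amide count: 2.

2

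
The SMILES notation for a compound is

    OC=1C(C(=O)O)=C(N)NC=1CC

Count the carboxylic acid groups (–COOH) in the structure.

The carboxylic acid motif appears at heavy-atom position 4 in the SMILES.
Other groups present: 1 hydroxyl, 1 primary amine.
Carboxylic acid count: 1.

1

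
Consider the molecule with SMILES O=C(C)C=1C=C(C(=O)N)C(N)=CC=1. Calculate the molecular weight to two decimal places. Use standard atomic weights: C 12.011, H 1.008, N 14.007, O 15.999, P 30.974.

178.19 g/mol

First, the molecular formula is C9H10N2O2 (counting implicit H from valence).
  C: 9 × 12.011 = 108.099
  H: 10 × 1.008 = 10.080
  N: 2 × 14.007 = 28.014
  O: 2 × 15.999 = 31.998
Sum: 9×12.011 + 10×1.008 + 2×14.007 + 2×15.999 = 178.191 → 178.19 g/mol.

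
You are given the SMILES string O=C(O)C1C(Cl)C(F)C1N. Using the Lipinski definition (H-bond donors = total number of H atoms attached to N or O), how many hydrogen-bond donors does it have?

3

Donors: find every N or O and count the H atoms it carries.
  atom 1 (O): bond orders sum to 2 → 0 H
  atom 3 (O): bond orders sum to 1 → 1 H
  atom 10 (N): bond orders sum to 1 → 2 H
Lipinski HBD = 3.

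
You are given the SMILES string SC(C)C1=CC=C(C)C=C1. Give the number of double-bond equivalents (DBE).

Degree of unsaturation = (number of rings) + (number of π bonds).
Ring closures in the SMILES: 1.
π bonds: 3 double bonds (each 1 DoU) → 3 DoU from unsaturation.
Total DoU = 1 + 3 = 4.

4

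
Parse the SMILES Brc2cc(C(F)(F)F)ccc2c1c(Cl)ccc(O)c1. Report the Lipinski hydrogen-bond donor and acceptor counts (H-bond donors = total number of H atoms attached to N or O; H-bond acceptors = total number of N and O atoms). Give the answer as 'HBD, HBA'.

1, 1

Donors: find every N or O and count the H atoms it carries.
  atom 18 (O): bond orders sum to 1 → 1 H
Lipinski HBD = 1.
Acceptors: N atoms = 0, O atoms = 1 → HBA = 1.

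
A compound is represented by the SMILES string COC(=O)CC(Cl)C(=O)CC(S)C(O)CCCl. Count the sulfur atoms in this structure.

Scan the SMILES for S atoms (remember two-letter symbols like Cl and Br are single atoms).
Sulfur count: 1.

1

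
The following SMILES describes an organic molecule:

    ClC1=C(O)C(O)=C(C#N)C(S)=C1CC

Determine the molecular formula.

Walk through each heavy atom and fill implicit hydrogens from standard valence (C 4, N 3, O 2, S 2, halogen 1):
  atom 1: Cl (halogen, monovalent) → 0 H
  atom 2: C, bond orders sum to 4 (valence 4) → 0 H
  atom 3: C, bond orders sum to 4 (valence 4) → 0 H
  atom 4: O, bond orders sum to 1 (valence 2) → 1 H
  atom 5: C, bond orders sum to 4 (valence 4) → 0 H
  atom 6: O, bond orders sum to 1 (valence 2) → 1 H
  atom 7: C, bond orders sum to 4 (valence 4) → 0 H
  atom 8: C, bond orders sum to 4 (valence 4) → 0 H
  atom 9: N, bond orders sum to 3 (valence 3) → 0 H
  atom 10: C, bond orders sum to 4 (valence 4) → 0 H
  atom 11: S, bond orders sum to 1 (valence 2) → 1 H
  atom 12: C, bond orders sum to 4 (valence 4) → 0 H
  atom 13: C, bond orders sum to 2 (valence 4) → 2 H
  atom 14: C, bond orders sum to 1 (valence 4) → 3 H
Totals → C:9, H:8, Cl:1, N:1, O:2, S:1.

C9H8ClNO2S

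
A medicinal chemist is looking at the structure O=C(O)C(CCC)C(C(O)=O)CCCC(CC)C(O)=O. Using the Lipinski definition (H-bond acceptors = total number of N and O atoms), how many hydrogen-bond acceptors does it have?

6

N atoms: 0; O atoms: 6.
Lipinski HBA = 0 + 6 = 6.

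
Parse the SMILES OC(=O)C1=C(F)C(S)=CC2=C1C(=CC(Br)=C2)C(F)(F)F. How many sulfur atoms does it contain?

1

Scan the SMILES for S atoms (remember two-letter symbols like Cl and Br are single atoms).
Sulfur count: 1.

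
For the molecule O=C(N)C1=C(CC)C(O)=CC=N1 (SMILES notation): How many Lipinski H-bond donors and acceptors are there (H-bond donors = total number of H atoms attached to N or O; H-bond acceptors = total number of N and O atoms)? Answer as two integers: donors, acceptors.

Donors: find every N or O and count the H atoms it carries.
  atom 1 (O): bond orders sum to 2 → 0 H
  atom 3 (N): bond orders sum to 1 → 2 H
  atom 9 (O): bond orders sum to 1 → 1 H
  atom 12 (N): bond orders sum to 3 → 0 H
Lipinski HBD = 3.
Acceptors: N atoms = 2, O atoms = 2 → HBA = 4.

3, 4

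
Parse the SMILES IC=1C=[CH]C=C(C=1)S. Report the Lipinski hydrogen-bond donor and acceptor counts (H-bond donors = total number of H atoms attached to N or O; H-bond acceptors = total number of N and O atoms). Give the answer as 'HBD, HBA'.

Donors: find every N or O and count the H atoms it carries.
  (no N or O atoms present)
Lipinski HBD = 0.
Acceptors: N atoms = 0, O atoms = 0 → HBA = 0.

0, 0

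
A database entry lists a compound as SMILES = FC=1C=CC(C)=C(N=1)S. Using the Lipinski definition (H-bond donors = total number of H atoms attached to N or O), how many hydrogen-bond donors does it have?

Donors: find every N or O and count the H atoms it carries.
  atom 8 (N): bond orders sum to 3 → 0 H
Lipinski HBD = 0.

0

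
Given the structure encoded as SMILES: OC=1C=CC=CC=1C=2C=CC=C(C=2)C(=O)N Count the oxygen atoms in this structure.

2

Scan the SMILES for O atoms (remember two-letter symbols like Cl and Br are single atoms).
Oxygen count: 2.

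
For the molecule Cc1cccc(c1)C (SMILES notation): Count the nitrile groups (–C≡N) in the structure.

0

Scan the SMILES for the nitrile motif — none present.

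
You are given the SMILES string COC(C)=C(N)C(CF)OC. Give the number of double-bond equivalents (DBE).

1

Degree of unsaturation = (number of rings) + (number of π bonds).
Ring closures in the SMILES: 0.
π bonds: 1 double bond (each 1 DoU) → 1 DoU from unsaturation.
Total DoU = 0 + 1 = 1.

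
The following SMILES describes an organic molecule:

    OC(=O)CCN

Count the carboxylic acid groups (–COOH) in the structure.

1

The carboxylic acid motif appears at heavy-atom position 2 in the SMILES.
Other groups present: 1 primary amine.
Carboxylic acid count: 1.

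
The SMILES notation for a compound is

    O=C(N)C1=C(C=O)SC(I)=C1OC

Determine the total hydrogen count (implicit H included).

6

Walk through each heavy atom and fill implicit hydrogens from standard valence (C 4, N 3, O 2, S 2, halogen 1):
  atom 1: O, bond orders sum to 2 (valence 2) → 0 H
  atom 2: C, bond orders sum to 4 (valence 4) → 0 H
  atom 3: N, bond orders sum to 1 (valence 3) → 2 H
  atom 4: C, bond orders sum to 4 (valence 4) → 0 H
  atom 5: C, bond orders sum to 4 (valence 4) → 0 H
  atom 6: C, bond orders sum to 3 (valence 4) → 1 H
  atom 7: O, bond orders sum to 2 (valence 2) → 0 H
  atom 8: S, bond orders sum to 2 (valence 2) → 0 H
  atom 9: C, bond orders sum to 4 (valence 4) → 0 H
  atom 10: I (halogen, monovalent) → 0 H
  atom 11: C, bond orders sum to 4 (valence 4) → 0 H
  atom 12: O, bond orders sum to 2 (valence 2) → 0 H
  atom 13: C, bond orders sum to 1 (valence 4) → 3 H
Total hydrogens: 6.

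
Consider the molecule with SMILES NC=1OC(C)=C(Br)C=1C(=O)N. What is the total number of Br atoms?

Scan the SMILES for Br atoms (remember two-letter symbols like Cl and Br are single atoms).
Bromine count: 1.

1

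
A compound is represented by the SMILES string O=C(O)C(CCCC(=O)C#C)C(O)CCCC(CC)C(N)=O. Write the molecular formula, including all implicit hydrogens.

C16H25NO5

Walk through each heavy atom and fill implicit hydrogens from standard valence (C 4, N 3, O 2, S 2, halogen 1):
  atom 1: O, bond orders sum to 2 (valence 2) → 0 H
  atom 2: C, bond orders sum to 4 (valence 4) → 0 H
  atom 3: O, bond orders sum to 1 (valence 2) → 1 H
  atom 4: C, bond orders sum to 3 (valence 4) → 1 H
  atom 5: C, bond orders sum to 2 (valence 4) → 2 H
  atom 6: C, bond orders sum to 2 (valence 4) → 2 H
  atom 7: C, bond orders sum to 2 (valence 4) → 2 H
  atom 8: C, bond orders sum to 4 (valence 4) → 0 H
  atom 9: O, bond orders sum to 2 (valence 2) → 0 H
  atom 10: C, bond orders sum to 4 (valence 4) → 0 H
  atom 11: C, bond orders sum to 3 (valence 4) → 1 H
  atom 12: C, bond orders sum to 3 (valence 4) → 1 H
  atom 13: O, bond orders sum to 1 (valence 2) → 1 H
  atom 14: C, bond orders sum to 2 (valence 4) → 2 H
  atom 15: C, bond orders sum to 2 (valence 4) → 2 H
  atom 16: C, bond orders sum to 2 (valence 4) → 2 H
  atom 17: C, bond orders sum to 3 (valence 4) → 1 H
  atom 18: C, bond orders sum to 2 (valence 4) → 2 H
  atom 19: C, bond orders sum to 1 (valence 4) → 3 H
  atom 20: C, bond orders sum to 4 (valence 4) → 0 H
  atom 21: N, bond orders sum to 1 (valence 3) → 2 H
  atom 22: O, bond orders sum to 2 (valence 2) → 0 H
Totals → C:16, H:25, N:1, O:5.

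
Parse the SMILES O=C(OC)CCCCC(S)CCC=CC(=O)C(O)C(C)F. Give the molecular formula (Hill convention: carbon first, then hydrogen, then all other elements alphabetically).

C15H25FO4S

Walk through each heavy atom and fill implicit hydrogens from standard valence (C 4, N 3, O 2, S 2, halogen 1):
  atom 1: O, bond orders sum to 2 (valence 2) → 0 H
  atom 2: C, bond orders sum to 4 (valence 4) → 0 H
  atom 3: O, bond orders sum to 2 (valence 2) → 0 H
  atom 4: C, bond orders sum to 1 (valence 4) → 3 H
  atom 5: C, bond orders sum to 2 (valence 4) → 2 H
  atom 6: C, bond orders sum to 2 (valence 4) → 2 H
  atom 7: C, bond orders sum to 2 (valence 4) → 2 H
  atom 8: C, bond orders sum to 2 (valence 4) → 2 H
  atom 9: C, bond orders sum to 3 (valence 4) → 1 H
  atom 10: S, bond orders sum to 1 (valence 2) → 1 H
  atom 11: C, bond orders sum to 2 (valence 4) → 2 H
  atom 12: C, bond orders sum to 2 (valence 4) → 2 H
  atom 13: C, bond orders sum to 3 (valence 4) → 1 H
  atom 14: C, bond orders sum to 3 (valence 4) → 1 H
  atom 15: C, bond orders sum to 4 (valence 4) → 0 H
  atom 16: O, bond orders sum to 2 (valence 2) → 0 H
  atom 17: C, bond orders sum to 3 (valence 4) → 1 H
  atom 18: O, bond orders sum to 1 (valence 2) → 1 H
  atom 19: C, bond orders sum to 3 (valence 4) → 1 H
  atom 20: C, bond orders sum to 1 (valence 4) → 3 H
  atom 21: F (halogen, monovalent) → 0 H
Totals → C:15, H:25, F:1, O:4, S:1.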